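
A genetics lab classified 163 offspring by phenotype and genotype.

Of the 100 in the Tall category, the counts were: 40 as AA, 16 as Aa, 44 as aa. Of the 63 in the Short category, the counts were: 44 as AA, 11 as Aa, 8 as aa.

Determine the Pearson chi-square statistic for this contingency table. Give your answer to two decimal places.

Row totals: 100, 63. Column totals: 84, 27, 52. Grand total N = 163.
Expected counts (row total × column total / N):
  Tall, AA: 100×84/163 = 51.534
  Tall, Aa: 100×27/163 = 16.564
  Tall, aa: 100×52/163 = 31.902
  Short, AA: 63×84/163 = 32.466
  Short, Aa: 63×27/163 = 10.436
  Short, aa: 63×52/163 = 20.098
Contributions (O − E)²/E:
  (40 − 51.534)²/51.534 = 2.5815
  (16 − 16.564)²/16.564 = 0.0192
  (44 − 31.902)²/31.902 = 4.5879
  (44 − 32.466)²/32.466 = 4.0976
  (11 − 10.436)²/10.436 = 0.0305
  (8 − 20.098)²/20.098 = 7.2824
χ² = 2.5815 + 0.0192 + 4.5879 + 4.0976 + 0.0305 + 7.2824 = 18.60

18.60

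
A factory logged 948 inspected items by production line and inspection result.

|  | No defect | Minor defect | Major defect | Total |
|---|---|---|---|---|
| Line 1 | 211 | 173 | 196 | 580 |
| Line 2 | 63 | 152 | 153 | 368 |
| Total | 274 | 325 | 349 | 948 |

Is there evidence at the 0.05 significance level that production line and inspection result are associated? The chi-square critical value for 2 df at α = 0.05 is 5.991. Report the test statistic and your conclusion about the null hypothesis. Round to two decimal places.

41.25; reject H₀

Grand total N = 948.
Expected counts (row total × column total / N):
  Line 1, No defect: 580×274/948 = 167.637
  Line 1, Minor defect: 580×325/948 = 198.840
  Line 1, Major defect: 580×349/948 = 213.523
  Line 2, No defect: 368×274/948 = 106.363
  Line 2, Minor defect: 368×325/948 = 126.160
  Line 2, Major defect: 368×349/948 = 135.477
Contributions (O − E)²/E:
  (211 − 167.637)²/167.637 = 11.2168
  (173 − 198.840)²/198.840 = 3.3580
  (196 − 213.523)²/213.523 = 1.4380
  (63 − 106.363)²/106.363 = 17.6786
  (152 − 126.160)²/126.160 = 5.2925
  (153 − 135.477)²/135.477 = 2.2665
χ² = 11.2168 + 3.3580 + 1.4380 + 17.6786 + 5.2925 + 2.2665 = 41.25
df = (2−1)(3−1) = 2. Since 41.25 > 5.991, reject the null hypothesis of independence at α = 0.05.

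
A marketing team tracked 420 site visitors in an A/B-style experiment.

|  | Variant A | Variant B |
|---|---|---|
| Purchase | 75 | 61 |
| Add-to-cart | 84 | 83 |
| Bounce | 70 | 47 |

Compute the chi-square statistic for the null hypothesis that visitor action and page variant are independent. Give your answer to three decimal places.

2.551

Row totals: 136, 167, 117. Column totals: 229, 191. Grand total N = 420.
Expected counts (row total × column total / N):
  Purchase, Variant A: 136×229/420 = 74.1524
  Purchase, Variant B: 136×191/420 = 61.8476
  Add-to-cart, Variant A: 167×229/420 = 91.0548
  Add-to-cart, Variant B: 167×191/420 = 75.9452
  Bounce, Variant A: 117×229/420 = 63.7929
  Bounce, Variant B: 117×191/420 = 53.2071
Contributions (O − E)²/E:
  (75 − 74.1524)²/74.1524 = 0.0097
  (61 − 61.8476)²/61.8476 = 0.0116
  (84 − 91.0548)²/91.0548 = 0.5466
  (83 − 75.9452)²/75.9452 = 0.6553
  (70 − 63.7929)²/63.7929 = 0.6040
  (47 − 53.2071)²/53.2071 = 0.7241
χ² = 0.0097 + 0.0116 + 0.5466 + 0.6553 + 0.6040 + 0.7241 = 2.551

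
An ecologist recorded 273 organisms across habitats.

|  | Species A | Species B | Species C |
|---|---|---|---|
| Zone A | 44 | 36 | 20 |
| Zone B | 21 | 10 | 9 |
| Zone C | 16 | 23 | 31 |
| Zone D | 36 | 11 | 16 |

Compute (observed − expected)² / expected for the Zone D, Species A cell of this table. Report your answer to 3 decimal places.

3.000

Row total (Zone D) = 63; column total (Species A) = 117; N = 273.
Expected count E = 63 × 117 / 273 = 27.0000.
Contribution = (O − E)²/E = (36 − 27.0000)² / 27.0000 = 3.000.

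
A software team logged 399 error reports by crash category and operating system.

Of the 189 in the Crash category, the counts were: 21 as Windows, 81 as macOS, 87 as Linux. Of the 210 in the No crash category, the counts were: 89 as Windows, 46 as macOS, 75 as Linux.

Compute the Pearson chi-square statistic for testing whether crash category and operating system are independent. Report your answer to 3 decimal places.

51.609

Row totals: 189, 210. Column totals: 110, 127, 162. Grand total N = 399.
Expected counts (row total × column total / N):
  Crash, Windows: 189×110/399 = 52.1053
  Crash, macOS: 189×127/399 = 60.1579
  Crash, Linux: 189×162/399 = 76.7368
  No crash, Windows: 210×110/399 = 57.8947
  No crash, macOS: 210×127/399 = 66.8421
  No crash, Linux: 210×162/399 = 85.2632
Contributions (O − E)²/E:
  (21 − 52.1053)²/52.1053 = 18.5689
  (81 − 60.1579)²/60.1579 = 7.2209
  (87 − 76.7368)²/76.7368 = 1.3727
  (89 − 57.8947)²/57.8947 = 16.7121
  (46 − 66.8421)²/66.8421 = 6.4988
  (75 − 85.2632)²/85.2632 = 1.2354
χ² = 18.5689 + 7.2209 + 1.3727 + 16.7121 + 6.4988 + 1.2354 = 51.609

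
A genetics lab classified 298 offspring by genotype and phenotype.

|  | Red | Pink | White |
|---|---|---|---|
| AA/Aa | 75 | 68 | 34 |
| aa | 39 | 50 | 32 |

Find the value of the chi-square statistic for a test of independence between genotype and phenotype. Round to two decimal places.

3.78

Row totals: 177, 121. Column totals: 114, 118, 66. Grand total N = 298.
Expected counts (row total × column total / N):
  AA/Aa, Red: 177×114/298 = 67.711
  AA/Aa, Pink: 177×118/298 = 70.087
  AA/Aa, White: 177×66/298 = 39.201
  aa, Red: 121×114/298 = 46.289
  aa, Pink: 121×118/298 = 47.913
  aa, White: 121×66/298 = 26.799
Contributions (O − E)²/E:
  (75 − 67.711)²/67.711 = 0.7847
  (68 − 70.087)²/70.087 = 0.0621
  (34 − 39.201)²/39.201 = 0.6900
  (39 − 46.289)²/46.289 = 1.1478
  (50 − 47.913)²/47.913 = 0.0909
  (32 − 26.799)²/26.799 = 1.0094
χ² = 0.7847 + 0.0621 + 0.6900 + 1.1478 + 0.0909 + 1.0094 = 3.78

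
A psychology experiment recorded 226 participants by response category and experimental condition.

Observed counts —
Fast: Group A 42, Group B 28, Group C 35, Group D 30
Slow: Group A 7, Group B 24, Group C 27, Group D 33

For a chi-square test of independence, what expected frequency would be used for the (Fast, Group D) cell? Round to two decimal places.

Row total (Fast) = 135; column total (Group D) = 63; grand total N = 226.
Expected count = (row total × column total) / N = 135 × 63 / 226 = 37.63.

37.63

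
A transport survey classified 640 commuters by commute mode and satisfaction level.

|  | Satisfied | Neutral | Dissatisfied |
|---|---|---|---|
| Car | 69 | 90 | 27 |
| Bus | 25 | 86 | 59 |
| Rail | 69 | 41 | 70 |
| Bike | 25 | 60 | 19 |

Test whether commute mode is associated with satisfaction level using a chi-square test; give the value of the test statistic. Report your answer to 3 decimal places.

Row totals: 186, 170, 180, 104. Column totals: 188, 277, 175. Grand total N = 640.
Expected counts (row total × column total / N):
  Car, Satisfied: 186×188/640 = 54.6375
  Car, Neutral: 186×277/640 = 80.5031
  Car, Dissatisfied: 186×175/640 = 50.8594
  Bus, Satisfied: 170×188/640 = 49.9375
  Bus, Neutral: 170×277/640 = 73.5781
  Bus, Dissatisfied: 170×175/640 = 46.4844
  Rail, Satisfied: 180×188/640 = 52.8750
  Rail, Neutral: 180×277/640 = 77.9062
  Rail, Dissatisfied: 180×175/640 = 49.2188
  Bike, Satisfied: 104×188/640 = 30.5500
  Bike, Neutral: 104×277/640 = 45.0125
  Bike, Dissatisfied: 104×175/640 = 28.4375
Contributions (O − E)²/E:
  (69 − 54.6375)²/54.6375 = 3.7755
  (90 − 80.5031)²/80.5031 = 1.1203
  (27 − 50.8594)²/50.8594 = 11.1930
  (25 − 49.9375)²/49.9375 = 12.4531
  (86 − 73.5781)²/73.5781 = 2.0971
  (59 − 46.4844)²/46.4844 = 3.3697
  (69 − 52.8750)²/52.8750 = 4.9176
  (41 − 77.9062)²/77.9062 = 17.4834
  (70 − 49.2188)²/49.2188 = 8.7743
  (25 − 30.5500)²/30.5500 = 1.0083
  (60 − 45.0125)²/45.0125 = 4.9903
  (19 − 28.4375)²/28.4375 = 3.1320
χ² = 3.7755 + 1.1203 + 11.1930 + 12.4531 + 2.0971 + 3.3697 + 4.9176 + 17.4834 + 8.7743 + 1.0083 + 4.9903 + 3.1320 = 74.315

74.315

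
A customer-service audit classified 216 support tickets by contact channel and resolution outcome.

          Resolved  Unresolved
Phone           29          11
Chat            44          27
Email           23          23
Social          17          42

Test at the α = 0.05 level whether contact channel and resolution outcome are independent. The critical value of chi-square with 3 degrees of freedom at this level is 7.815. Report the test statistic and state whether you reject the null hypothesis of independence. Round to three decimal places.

Row totals: 40, 71, 46, 59. Column totals: 113, 103. Grand total N = 216.
Expected counts (row total × column total / N):
  Phone, Resolved: 40×113/216 = 20.9259
  Phone, Unresolved: 40×103/216 = 19.0741
  Chat, Resolved: 71×113/216 = 37.1435
  Chat, Unresolved: 71×103/216 = 33.8565
  Email, Resolved: 46×113/216 = 24.0648
  Email, Unresolved: 46×103/216 = 21.9352
  Social, Resolved: 59×113/216 = 30.8657
  Social, Unresolved: 59×103/216 = 28.1343
Contributions (O − E)²/E:
  (29 − 20.9259)²/20.9259 = 3.1153
  (11 − 19.0741)²/19.0741 = 3.4178
  (44 − 37.1435)²/37.1435 = 1.2657
  (27 − 33.8565)²/33.8565 = 1.3886
  (23 − 24.0648)²/24.0648 = 0.0471
  (23 − 21.9352)²/21.9352 = 0.0517
  (17 − 30.8657)²/30.8657 = 6.2288
  (42 − 28.1343)²/28.1343 = 6.8336
χ² = 3.1153 + 3.4178 + 1.2657 + 1.3886 + 0.0471 + 0.0517 + 6.2288 + 6.8336 = 22.349
df = (4−1)(2−1) = 3. Since 22.349 > 7.815, reject the null hypothesis of independence at α = 0.05.

22.349; reject H₀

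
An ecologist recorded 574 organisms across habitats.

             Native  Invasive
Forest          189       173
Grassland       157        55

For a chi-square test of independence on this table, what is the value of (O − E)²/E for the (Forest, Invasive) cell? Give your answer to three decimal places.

5.933

Row total (Forest) = 362; column total (Invasive) = 228; N = 574.
Expected count E = 362 × 228 / 574 = 143.7909.
Contribution = (O − E)²/E = (173 − 143.7909)² / 143.7909 = 5.933.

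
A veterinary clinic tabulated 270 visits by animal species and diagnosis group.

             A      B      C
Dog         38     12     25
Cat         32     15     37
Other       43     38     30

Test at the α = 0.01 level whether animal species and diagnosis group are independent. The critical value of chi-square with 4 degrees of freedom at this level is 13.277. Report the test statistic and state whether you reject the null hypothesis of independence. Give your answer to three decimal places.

Row totals: 75, 84, 111. Column totals: 113, 65, 92. Grand total N = 270.
Expected counts (row total × column total / N):
  Dog, A: 75×113/270 = 31.3889
  Dog, B: 75×65/270 = 18.0556
  Dog, C: 75×92/270 = 25.5556
  Cat, A: 84×113/270 = 35.1556
  Cat, B: 84×65/270 = 20.2222
  Cat, C: 84×92/270 = 28.6222
  Other, A: 111×113/270 = 46.4556
  Other, B: 111×65/270 = 26.7222
  Other, C: 111×92/270 = 37.8222
Contributions (O − E)²/E:
  (38 − 31.3889)²/31.3889 = 1.3924
  (12 − 18.0556)²/18.0556 = 2.0310
  (25 − 25.5556)²/25.5556 = 0.0121
  (32 − 35.1556)²/35.1556 = 0.2832
  (15 − 20.2222)²/20.2222 = 1.3486
  (37 − 28.6222)²/28.6222 = 2.4522
  (43 − 46.4556)²/46.4556 = 0.2570
  (38 − 26.7222)²/26.7222 = 4.7597
  (30 − 37.8222)²/37.8222 = 1.6177
χ² = 1.3924 + 2.0310 + 0.0121 + 0.2832 + 1.3486 + 2.4522 + 0.2570 + 4.7597 + 1.6177 = 14.154
df = (3−1)(3−1) = 4. Since 14.154 > 13.277, reject the null hypothesis of independence at α = 0.01.

14.154; reject H₀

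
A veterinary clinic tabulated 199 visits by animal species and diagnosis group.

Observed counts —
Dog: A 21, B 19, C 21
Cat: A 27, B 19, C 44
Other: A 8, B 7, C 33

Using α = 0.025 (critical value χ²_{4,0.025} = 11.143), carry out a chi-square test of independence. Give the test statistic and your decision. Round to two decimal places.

13.07; reject H₀

Row totals: 61, 90, 48. Column totals: 56, 45, 98. Grand total N = 199.
Expected counts (row total × column total / N):
  Dog, A: 61×56/199 = 17.166
  Dog, B: 61×45/199 = 13.794
  Dog, C: 61×98/199 = 30.040
  Cat, A: 90×56/199 = 25.327
  Cat, B: 90×45/199 = 20.352
  Cat, C: 90×98/199 = 44.322
  Other, A: 48×56/199 = 13.508
  Other, B: 48×45/199 = 10.854
  Other, C: 48×98/199 = 23.638
Contributions (O − E)²/E:
  (21 − 17.166)²/17.166 = 0.8563
  (19 − 13.794)²/13.794 = 1.9648
  (21 − 30.040)²/30.040 = 2.7204
  (27 − 25.327)²/25.327 = 0.1105
  (19 − 20.352)²/20.352 = 0.0898
  (44 − 44.322)²/44.322 = 0.0023
  (8 − 13.508)²/13.508 = 2.2459
  (7 − 10.854)²/10.854 = 1.3685
  (33 − 23.638)²/23.638 = 3.7079
χ² = 0.8563 + 1.9648 + 2.7204 + 0.1105 + 0.0898 + 0.0023 + 2.2459 + 1.3685 + 3.7079 = 13.07
df = (3−1)(3−1) = 4. Since 13.07 > 11.143, reject the null hypothesis of independence at α = 0.025.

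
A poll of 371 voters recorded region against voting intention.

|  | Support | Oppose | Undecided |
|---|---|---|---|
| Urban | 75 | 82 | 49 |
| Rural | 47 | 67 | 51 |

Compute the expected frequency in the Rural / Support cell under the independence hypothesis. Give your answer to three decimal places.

54.259

Row total (Rural) = 165; column total (Support) = 122; grand total N = 371.
Expected count = (row total × column total) / N = 165 × 122 / 371 = 54.259.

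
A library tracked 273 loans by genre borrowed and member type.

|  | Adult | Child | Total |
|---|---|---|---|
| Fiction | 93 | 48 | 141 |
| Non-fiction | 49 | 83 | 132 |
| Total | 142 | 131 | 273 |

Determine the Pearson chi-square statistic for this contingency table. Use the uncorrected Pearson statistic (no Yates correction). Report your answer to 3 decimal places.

22.713

Grand total N = 273.
Expected counts (row total × column total / N):
  Fiction, Adult: 141×142/273 = 73.3407
  Fiction, Child: 141×131/273 = 67.6593
  Non-fiction, Adult: 132×142/273 = 68.6593
  Non-fiction, Child: 132×131/273 = 63.3407
Contributions (O − E)²/E:
  (93 − 73.3407)²/73.3407 = 5.2698
  (48 − 67.6593)²/67.6593 = 5.7123
  (49 − 68.6593)²/68.6593 = 5.6291
  (83 − 63.3407)²/63.3407 = 6.1017
χ² = 5.2698 + 5.7123 + 5.6291 + 6.1017 = 22.713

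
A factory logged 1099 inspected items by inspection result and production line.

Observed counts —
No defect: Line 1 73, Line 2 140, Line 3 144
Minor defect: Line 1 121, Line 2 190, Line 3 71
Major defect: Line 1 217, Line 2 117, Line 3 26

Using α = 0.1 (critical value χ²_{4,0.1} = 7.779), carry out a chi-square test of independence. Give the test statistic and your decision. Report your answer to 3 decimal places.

Row totals: 357, 382, 360. Column totals: 411, 447, 241. Grand total N = 1099.
Expected counts (row total × column total / N):
  No defect, Line 1: 357×411/1099 = 133.50955
  No defect, Line 2: 357×447/1099 = 145.20382
  No defect, Line 3: 357×241/1099 = 78.28662
  Minor defect, Line 1: 382×411/1099 = 142.85896
  Minor defect, Line 2: 382×447/1099 = 155.37216
  Minor defect, Line 3: 382×241/1099 = 83.76888
  Major defect, Line 1: 360×411/1099 = 134.63148
  Major defect, Line 2: 360×447/1099 = 146.42402
  Major defect, Line 3: 360×241/1099 = 78.94449
Contributions (O − E)²/E:
  (73 − 133.50955)²/133.50955 = 27.4243
  (140 − 145.20382)²/145.20382 = 0.1865
  (144 − 78.28662)²/78.28662 = 55.1595
  (121 − 142.85896)²/142.85896 = 3.3447
  (190 − 155.37216)²/155.37216 = 7.7175
  (71 − 83.76888)²/83.76888 = 1.9464
  (217 − 134.63148)²/134.63148 = 50.3937
  (117 − 146.42402)²/146.42402 = 5.9128
  (26 − 78.94449)²/78.94449 = 35.5075
χ² = 27.4243 + 0.1865 + 55.1595 + 3.3447 + 7.7175 + 1.9464 + 50.3937 + 5.9128 + 35.5075 = 187.593
df = (3−1)(3−1) = 4. Since 187.593 > 7.779, reject the null hypothesis of independence at α = 0.1.

187.593; reject H₀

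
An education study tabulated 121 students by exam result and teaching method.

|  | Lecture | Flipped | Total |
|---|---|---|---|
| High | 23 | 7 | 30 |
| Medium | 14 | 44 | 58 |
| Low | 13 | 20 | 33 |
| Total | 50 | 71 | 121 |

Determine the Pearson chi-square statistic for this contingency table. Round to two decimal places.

Grand total N = 121.
Expected counts (row total × column total / N):
  High, Lecture: 30×50/121 = 12.397
  High, Flipped: 30×71/121 = 17.603
  Medium, Lecture: 58×50/121 = 23.967
  Medium, Flipped: 58×71/121 = 34.033
  Low, Lecture: 33×50/121 = 13.636
  Low, Flipped: 33×71/121 = 19.364
Contributions (O − E)²/E:
  (23 − 12.397)²/12.397 = 9.0686
  (7 − 17.603)²/17.603 = 6.3866
  (14 − 23.967)²/23.967 = 4.1449
  (44 − 34.033)²/34.033 = 2.9190
  (13 − 13.636)²/13.636 = 0.0297
  (20 − 19.364)²/19.364 = 0.0209
χ² = 9.0686 + 6.3866 + 4.1449 + 2.9190 + 0.0297 + 0.0209 = 22.57

22.57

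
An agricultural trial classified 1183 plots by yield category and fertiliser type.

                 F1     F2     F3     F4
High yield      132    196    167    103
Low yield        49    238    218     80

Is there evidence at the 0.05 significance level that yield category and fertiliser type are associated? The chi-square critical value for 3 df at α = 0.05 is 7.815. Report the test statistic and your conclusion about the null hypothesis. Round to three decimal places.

51.635; reject H₀

Row totals: 598, 585. Column totals: 181, 434, 385, 183. Grand total N = 1183.
Expected counts (row total × column total / N):
  High yield, F1: 598×181/1183 = 91.4945
  High yield, F2: 598×434/1183 = 219.3846
  High yield, F3: 598×385/1183 = 194.6154
  High yield, F4: 598×183/1183 = 92.5055
  Low yield, F1: 585×181/1183 = 89.5055
  Low yield, F2: 585×434/1183 = 214.6154
  Low yield, F3: 585×385/1183 = 190.3846
  Low yield, F4: 585×183/1183 = 90.4945
Contributions (O − E)²/E:
  (132 − 91.4945)²/91.4945 = 17.9322
  (196 − 219.3846)²/219.3846 = 2.4926
  (167 − 194.6154)²/194.6154 = 3.9186
  (103 − 92.5055)²/92.5055 = 1.1906
  (49 − 89.5055)²/89.5055 = 18.3307
  (238 − 214.6154)²/214.6154 = 2.5480
  (218 − 190.3846)²/190.3846 = 4.0056
  (80 − 90.4945)²/90.4945 = 1.2170
χ² = 17.9322 + 2.4926 + 3.9186 + 1.1906 + 18.3307 + 2.5480 + 4.0056 + 1.2170 = 51.635
df = (2−1)(4−1) = 3. Since 51.635 > 7.815, reject the null hypothesis of independence at α = 0.05.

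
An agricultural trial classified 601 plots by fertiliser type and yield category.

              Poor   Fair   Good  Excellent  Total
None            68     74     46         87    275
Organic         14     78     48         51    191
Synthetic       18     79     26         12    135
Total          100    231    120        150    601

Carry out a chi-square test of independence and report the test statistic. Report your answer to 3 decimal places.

Grand total N = 601.
Expected counts (row total × column total / N):
  None, Poor: 275×100/601 = 45.7571
  None, Fair: 275×231/601 = 105.6988
  None, Good: 275×120/601 = 54.9085
  None, Excellent: 275×150/601 = 68.6356
  Organic, Poor: 191×100/601 = 31.7804
  Organic, Fair: 191×231/601 = 73.4126
  Organic, Good: 191×120/601 = 38.1364
  Organic, Excellent: 191×150/601 = 47.6705
  Synthetic, Poor: 135×100/601 = 22.4626
  Synthetic, Fair: 135×231/601 = 51.8885
  Synthetic, Good: 135×120/601 = 26.9551
  Synthetic, Excellent: 135×150/601 = 33.6938
Contributions (O − E)²/E:
  (68 − 45.7571)²/45.7571 = 10.8125
  (74 − 105.6988)²/105.6988 = 9.5064
  (46 − 54.9085)²/54.9085 = 1.4453
  (87 − 68.6356)²/68.6356 = 4.9136
  (14 − 31.7804)²/31.7804 = 9.9477
  (78 − 73.4126)²/73.4126 = 0.2867
  (48 − 38.1364)²/38.1364 = 2.5511
  (51 − 47.6705)²/47.6705 = 0.2325
  (18 − 22.4626)²/22.4626 = 0.8866
  (79 − 51.8885)²/51.8885 = 14.1656
  (26 − 26.9551)²/26.9551 = 0.0338
  (12 − 33.6938)²/33.6938 = 13.9676
χ² = 10.8125 + 9.5064 + 1.4453 + 4.9136 + 9.9477 + 0.2867 + 2.5511 + 0.2325 + 0.8866 + 14.1656 + 0.0338 + 13.9676 = 68.749

68.749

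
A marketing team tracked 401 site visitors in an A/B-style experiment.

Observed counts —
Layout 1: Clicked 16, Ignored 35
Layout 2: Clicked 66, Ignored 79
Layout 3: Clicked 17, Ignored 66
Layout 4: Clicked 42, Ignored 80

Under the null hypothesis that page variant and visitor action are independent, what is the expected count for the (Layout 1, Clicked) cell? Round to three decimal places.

Row total (Layout 1) = 51; column total (Clicked) = 141; grand total N = 401.
Expected count = (row total × column total) / N = 51 × 141 / 401 = 17.933.

17.933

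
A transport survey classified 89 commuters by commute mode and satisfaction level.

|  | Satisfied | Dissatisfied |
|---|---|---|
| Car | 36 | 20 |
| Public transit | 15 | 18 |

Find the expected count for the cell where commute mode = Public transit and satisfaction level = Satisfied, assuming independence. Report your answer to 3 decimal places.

Row total (Public transit) = 33; column total (Satisfied) = 51; grand total N = 89.
Expected count = (row total × column total) / N = 33 × 51 / 89 = 18.910.

18.910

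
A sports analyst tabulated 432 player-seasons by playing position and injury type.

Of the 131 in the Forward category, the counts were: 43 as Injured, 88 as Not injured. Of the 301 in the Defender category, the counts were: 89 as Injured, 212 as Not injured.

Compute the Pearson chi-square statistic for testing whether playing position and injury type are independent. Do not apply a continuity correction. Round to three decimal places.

0.456

Row totals: 131, 301. Column totals: 132, 300. Grand total N = 432.
Expected counts (row total × column total / N):
  Forward, Injured: 131×132/432 = 40.0278
  Forward, Not injured: 131×300/432 = 90.9722
  Defender, Injured: 301×132/432 = 91.9722
  Defender, Not injured: 301×300/432 = 209.0278
Contributions (O − E)²/E:
  (43 − 40.0278)²/40.0278 = 0.2207
  (88 − 90.9722)²/90.9722 = 0.0971
  (89 − 91.9722)²/91.9722 = 0.0961
  (212 − 209.0278)²/209.0278 = 0.0423
χ² = 0.2207 + 0.0971 + 0.0961 + 0.0423 = 0.456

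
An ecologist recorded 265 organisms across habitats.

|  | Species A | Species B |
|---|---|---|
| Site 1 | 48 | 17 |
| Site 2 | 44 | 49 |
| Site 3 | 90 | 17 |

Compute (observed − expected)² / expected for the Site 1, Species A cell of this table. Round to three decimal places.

0.253

Row total (Site 1) = 65; column total (Species A) = 182; N = 265.
Expected count E = 65 × 182 / 265 = 44.6415.
Contribution = (O − E)²/E = (48 − 44.6415)² / 44.6415 = 0.253.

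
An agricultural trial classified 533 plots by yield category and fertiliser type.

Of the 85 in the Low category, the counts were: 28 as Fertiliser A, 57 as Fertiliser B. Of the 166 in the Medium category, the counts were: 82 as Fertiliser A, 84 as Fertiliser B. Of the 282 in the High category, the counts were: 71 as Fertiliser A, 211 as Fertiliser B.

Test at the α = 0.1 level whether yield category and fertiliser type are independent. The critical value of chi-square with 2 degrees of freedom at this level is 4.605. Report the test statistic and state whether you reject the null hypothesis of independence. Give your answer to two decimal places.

Row totals: 85, 166, 282. Column totals: 181, 352. Grand total N = 533.
Expected counts (row total × column total / N):
  Low, Fertiliser A: 85×181/533 = 28.865
  Low, Fertiliser B: 85×352/533 = 56.135
  Medium, Fertiliser A: 166×181/533 = 56.371
  Medium, Fertiliser B: 166×352/533 = 109.629
  High, Fertiliser A: 282×181/533 = 95.764
  High, Fertiliser B: 282×352/533 = 186.236
Contributions (O − E)²/E:
  (28 − 28.865)²/28.865 = 0.0259
  (57 − 56.135)²/56.135 = 0.0133
  (82 − 56.371)²/56.371 = 11.6522
  (84 − 109.629)²/109.629 = 5.9915
  (71 − 95.764)²/95.764 = 6.4038
  (211 − 186.236)²/186.236 = 3.2929
χ² = 0.0259 + 0.0133 + 11.6522 + 5.9915 + 6.4038 + 3.2929 = 27.38
df = (3−1)(2−1) = 2. Since 27.38 > 4.605, reject the null hypothesis of independence at α = 0.1.

27.38; reject H₀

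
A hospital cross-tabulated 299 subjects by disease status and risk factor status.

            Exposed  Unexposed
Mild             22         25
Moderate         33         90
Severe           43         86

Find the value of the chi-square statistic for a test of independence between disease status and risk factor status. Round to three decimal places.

Row totals: 47, 123, 129. Column totals: 98, 201. Grand total N = 299.
Expected counts (row total × column total / N):
  Mild, Exposed: 47×98/299 = 15.4047
  Mild, Unexposed: 47×201/299 = 31.5953
  Moderate, Exposed: 123×98/299 = 40.3144
  Moderate, Unexposed: 123×201/299 = 82.6856
  Severe, Exposed: 129×98/299 = 42.2809
  Severe, Unexposed: 129×201/299 = 86.7191
Contributions (O − E)²/E:
  (22 − 15.4047)²/15.4047 = 2.8237
  (25 − 31.5953)²/31.5953 = 1.3767
  (33 − 40.3144)²/40.3144 = 1.3271
  (90 − 82.6856)²/82.6856 = 0.6470
  (43 − 42.2809)²/42.2809 = 0.0122
  (86 − 86.7191)²/86.7191 = 0.0060
χ² = 2.8237 + 1.3767 + 1.3271 + 0.6470 + 0.0122 + 0.0060 = 6.193

6.193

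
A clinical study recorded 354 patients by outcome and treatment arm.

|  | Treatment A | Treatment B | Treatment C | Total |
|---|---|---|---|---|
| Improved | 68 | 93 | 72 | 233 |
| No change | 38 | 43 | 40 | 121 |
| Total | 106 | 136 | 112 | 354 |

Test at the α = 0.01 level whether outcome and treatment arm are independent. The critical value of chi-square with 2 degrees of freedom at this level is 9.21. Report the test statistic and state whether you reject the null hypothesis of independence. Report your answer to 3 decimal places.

0.645; fail to reject H₀

Grand total N = 354.
Expected counts (row total × column total / N):
  Improved, Treatment A: 233×106/354 = 69.7684
  Improved, Treatment B: 233×136/354 = 89.5141
  Improved, Treatment C: 233×112/354 = 73.7175
  No change, Treatment A: 121×106/354 = 36.2316
  No change, Treatment B: 121×136/354 = 46.4859
  No change, Treatment C: 121×112/354 = 38.2825
Contributions (O − E)²/E:
  (68 − 69.7684)²/69.7684 = 0.0448
  (93 − 89.5141)²/89.5141 = 0.1357
  (72 − 73.7175)²/73.7175 = 0.0400
  (38 − 36.2316)²/36.2316 = 0.0863
  (43 − 46.4859)²/46.4859 = 0.2614
  (40 − 38.2825)²/38.2825 = 0.0771
χ² = 0.0448 + 0.1357 + 0.0400 + 0.0863 + 0.2614 + 0.0771 = 0.645
df = (2−1)(3−1) = 2. Since 0.645 < 9.21, fail to reject the null hypothesis of independence at α = 0.01.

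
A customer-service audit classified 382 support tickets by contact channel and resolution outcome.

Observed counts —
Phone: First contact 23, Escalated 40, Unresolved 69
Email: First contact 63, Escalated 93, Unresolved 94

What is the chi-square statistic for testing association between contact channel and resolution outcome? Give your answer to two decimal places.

7.86

Row totals: 132, 250. Column totals: 86, 133, 163. Grand total N = 382.
Expected counts (row total × column total / N):
  Phone, First contact: 132×86/382 = 29.717
  Phone, Escalated: 132×133/382 = 45.958
  Phone, Unresolved: 132×163/382 = 56.325
  Email, First contact: 250×86/382 = 56.283
  Email, Escalated: 250×133/382 = 87.042
  Email, Unresolved: 250×163/382 = 106.675
Contributions (O − E)²/E:
  (23 − 29.717)²/29.717 = 1.5183
  (40 − 45.958)²/45.958 = 0.7724
  (69 − 56.325)²/56.325 = 2.8523
  (63 − 56.283)²/56.283 = 0.8016
  (93 − 87.042)²/87.042 = 0.4078
  (94 − 106.675)²/106.675 = 1.5060
χ² = 1.5183 + 0.7724 + 2.8523 + 0.8016 + 0.4078 + 1.5060 = 7.86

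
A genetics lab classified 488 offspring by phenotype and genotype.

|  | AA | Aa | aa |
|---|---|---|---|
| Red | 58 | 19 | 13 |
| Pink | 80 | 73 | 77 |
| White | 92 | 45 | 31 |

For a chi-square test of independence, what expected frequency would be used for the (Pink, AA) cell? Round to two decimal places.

Row total (Pink) = 230; column total (AA) = 230; grand total N = 488.
Expected count = (row total × column total) / N = 230 × 230 / 488 = 108.40.

108.40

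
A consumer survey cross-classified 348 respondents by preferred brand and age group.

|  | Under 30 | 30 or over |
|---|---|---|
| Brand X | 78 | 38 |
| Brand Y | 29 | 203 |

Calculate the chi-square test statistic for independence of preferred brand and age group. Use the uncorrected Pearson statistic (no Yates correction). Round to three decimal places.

108.832

Row totals: 116, 232. Column totals: 107, 241. Grand total N = 348.
Expected counts (row total × column total / N):
  Brand X, Under 30: 116×107/348 = 35.6667
  Brand X, 30 or over: 116×241/348 = 80.3333
  Brand Y, Under 30: 232×107/348 = 71.3333
  Brand Y, 30 or over: 232×241/348 = 160.6667
Contributions (O − E)²/E:
  (78 − 35.6667)²/35.6667 = 50.2460
  (38 − 80.3333)²/80.3333 = 22.3084
  (29 − 71.3333)²/71.3333 = 25.1230
  (203 − 160.6667)²/160.6667 = 11.1542
χ² = 50.2460 + 22.3084 + 25.1230 + 11.1542 = 108.832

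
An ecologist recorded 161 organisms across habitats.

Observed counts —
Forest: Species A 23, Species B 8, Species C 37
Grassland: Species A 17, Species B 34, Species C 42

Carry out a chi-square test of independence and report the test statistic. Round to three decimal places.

13.762

Row totals: 68, 93. Column totals: 40, 42, 79. Grand total N = 161.
Expected counts (row total × column total / N):
  Forest, Species A: 68×40/161 = 16.8944
  Forest, Species B: 68×42/161 = 17.7391
  Forest, Species C: 68×79/161 = 33.3665
  Grassland, Species A: 93×40/161 = 23.1056
  Grassland, Species B: 93×42/161 = 24.2609
  Grassland, Species C: 93×79/161 = 45.6335
Contributions (O − E)²/E:
  (23 − 16.8944)²/16.8944 = 2.2066
  (8 − 17.7391)²/17.7391 = 5.3469
  (37 − 33.3665)²/33.3665 = 0.3957
  (17 − 23.1056)²/23.1056 = 1.6134
  (34 − 24.2609)²/24.2609 = 3.9096
  (42 − 45.6335)²/45.6335 = 0.2893
χ² = 2.2066 + 5.3469 + 0.3957 + 1.6134 + 3.9096 + 0.2893 = 13.762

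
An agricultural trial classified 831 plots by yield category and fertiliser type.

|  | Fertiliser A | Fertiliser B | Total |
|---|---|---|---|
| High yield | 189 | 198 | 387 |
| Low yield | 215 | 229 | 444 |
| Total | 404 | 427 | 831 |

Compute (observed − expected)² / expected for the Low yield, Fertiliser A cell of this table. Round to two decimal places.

0.00

Row total (Low yield) = 444; column total (Fertiliser A) = 404; N = 831.
Expected count E = 444 × 404 / 831 = 215.856.
Contribution = (O − E)²/E = (215 − 215.856)² / 215.856 = 0.00.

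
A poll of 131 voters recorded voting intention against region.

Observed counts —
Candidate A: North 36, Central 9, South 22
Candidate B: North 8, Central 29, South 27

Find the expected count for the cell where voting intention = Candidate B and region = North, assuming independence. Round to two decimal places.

Row total (Candidate B) = 64; column total (North) = 44; grand total N = 131.
Expected count = (row total × column total) / N = 64 × 44 / 131 = 21.50.

21.50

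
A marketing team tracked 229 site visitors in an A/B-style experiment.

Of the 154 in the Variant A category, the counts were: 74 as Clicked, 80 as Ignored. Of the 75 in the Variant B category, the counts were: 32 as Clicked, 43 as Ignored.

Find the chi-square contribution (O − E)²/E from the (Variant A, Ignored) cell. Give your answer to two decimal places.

Row total (Variant A) = 154; column total (Ignored) = 123; N = 229.
Expected count E = 154 × 123 / 229 = 82.716.
Contribution = (O − E)²/E = (80 − 82.716)² / 82.716 = 0.09.

0.09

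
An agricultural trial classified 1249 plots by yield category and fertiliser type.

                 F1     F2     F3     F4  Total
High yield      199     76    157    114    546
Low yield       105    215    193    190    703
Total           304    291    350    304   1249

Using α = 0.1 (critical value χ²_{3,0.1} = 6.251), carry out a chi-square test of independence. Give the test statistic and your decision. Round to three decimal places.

100.009; reject H₀

Grand total N = 1249.
Expected counts (row total × column total / N):
  High yield, F1: 546×304/1249 = 132.8935
  High yield, F2: 546×291/1249 = 127.2106
  High yield, F3: 546×350/1249 = 153.0024
  High yield, F4: 546×304/1249 = 132.8935
  Low yield, F1: 703×304/1249 = 171.1065
  Low yield, F2: 703×291/1249 = 163.7894
  Low yield, F3: 703×350/1249 = 196.9976
  Low yield, F4: 703×304/1249 = 171.1065
Contributions (O − E)²/E:
  (199 − 132.8935)²/132.8935 = 32.8840
  (76 − 127.2106)²/127.2106 = 20.6156
  (157 − 153.0024)²/153.0024 = 0.1044
  (114 − 132.8935)²/132.8935 = 2.6861
  (105 − 171.1065)²/171.1065 = 25.5401
  (215 − 163.7894)²/163.7894 = 16.0116
  (193 − 196.9976)²/196.9976 = 0.0811
  (190 − 171.1065)²/171.1065 = 2.0862
χ² = 32.8840 + 20.6156 + 0.1044 + 2.6861 + 25.5401 + 16.0116 + 0.0811 + 2.0862 = 100.009
df = (2−1)(4−1) = 3. Since 100.009 > 6.251, reject the null hypothesis of independence at α = 0.1.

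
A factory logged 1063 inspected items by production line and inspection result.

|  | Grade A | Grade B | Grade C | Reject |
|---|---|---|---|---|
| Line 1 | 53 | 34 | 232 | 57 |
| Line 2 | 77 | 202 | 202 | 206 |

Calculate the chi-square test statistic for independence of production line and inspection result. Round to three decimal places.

130.712

Row totals: 376, 687. Column totals: 130, 236, 434, 263. Grand total N = 1063.
Expected counts (row total × column total / N):
  Line 1, Grade A: 376×130/1063 = 45.9831
  Line 1, Grade B: 376×236/1063 = 83.4770
  Line 1, Grade C: 376×434/1063 = 153.5127
  Line 1, Reject: 376×263/1063 = 93.0273
  Line 2, Grade A: 687×130/1063 = 84.0169
  Line 2, Grade B: 687×236/1063 = 152.5230
  Line 2, Grade C: 687×434/1063 = 280.4873
  Line 2, Reject: 687×263/1063 = 169.9727
Contributions (O − E)²/E:
  (53 − 45.9831)²/45.9831 = 1.0708
  (34 − 83.4770)²/83.4770 = 29.3251
  (232 − 153.5127)²/153.5127 = 40.1286
  (57 − 93.0273)²/93.0273 = 13.9525
  (77 − 84.0169)²/84.0169 = 0.5860
  (202 − 152.5230)²/152.5230 = 16.0499
  (202 − 280.4873)²/280.4873 = 21.9627
  (206 − 169.9727)²/169.9727 = 7.6363
χ² = 1.0708 + 29.3251 + 40.1286 + 13.9525 + 0.5860 + 16.0499 + 21.9627 + 7.6363 = 130.712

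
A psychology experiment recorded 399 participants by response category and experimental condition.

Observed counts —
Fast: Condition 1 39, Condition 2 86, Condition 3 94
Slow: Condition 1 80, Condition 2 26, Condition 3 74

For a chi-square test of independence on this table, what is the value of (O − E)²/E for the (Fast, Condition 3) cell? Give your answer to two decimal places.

0.03

Row total (Fast) = 219; column total (Condition 3) = 168; N = 399.
Expected count E = 219 × 168 / 399 = 92.211.
Contribution = (O − E)²/E = (94 − 92.211)² / 92.211 = 0.03.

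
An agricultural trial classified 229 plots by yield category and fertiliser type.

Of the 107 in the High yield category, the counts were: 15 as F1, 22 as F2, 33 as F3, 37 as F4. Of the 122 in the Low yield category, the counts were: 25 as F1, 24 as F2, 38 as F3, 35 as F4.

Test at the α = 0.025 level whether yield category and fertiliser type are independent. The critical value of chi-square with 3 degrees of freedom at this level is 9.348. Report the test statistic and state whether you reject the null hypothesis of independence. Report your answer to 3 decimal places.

Row totals: 107, 122. Column totals: 40, 46, 71, 72. Grand total N = 229.
Expected counts (row total × column total / N):
  High yield, F1: 107×40/229 = 18.6900
  High yield, F2: 107×46/229 = 21.4934
  High yield, F3: 107×71/229 = 33.1747
  High yield, F4: 107×72/229 = 33.6419
  Low yield, F1: 122×40/229 = 21.3100
  Low yield, F2: 122×46/229 = 24.5066
  Low yield, F3: 122×71/229 = 37.8253
  Low yield, F4: 122×72/229 = 38.3581
Contributions (O − E)²/E:
  (15 − 18.6900)²/18.6900 = 0.7285
  (22 − 21.4934)²/21.4934 = 0.0119
  (33 − 33.1747)²/33.1747 = 0.0009
  (37 − 33.6419)²/33.6419 = 0.3352
  (25 − 21.3100)²/21.3100 = 0.6390
  (24 − 24.5066)²/24.5066 = 0.0105
  (38 − 37.8253)²/37.8253 = 0.0008
  (35 − 38.3581)²/38.3581 = 0.2940
χ² = 0.7285 + 0.0119 + 0.0009 + 0.3352 + 0.6390 + 0.0105 + 0.0008 + 0.2940 = 2.021
df = (2−1)(4−1) = 3. Since 2.021 < 9.348, fail to reject the null hypothesis of independence at α = 0.025.

2.021; fail to reject H₀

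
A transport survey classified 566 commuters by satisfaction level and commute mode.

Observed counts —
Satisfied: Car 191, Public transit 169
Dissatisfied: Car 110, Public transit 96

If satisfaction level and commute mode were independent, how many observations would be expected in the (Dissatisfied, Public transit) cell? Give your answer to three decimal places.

96.449

Row total (Dissatisfied) = 206; column total (Public transit) = 265; grand total N = 566.
Expected count = (row total × column total) / N = 206 × 265 / 566 = 96.449.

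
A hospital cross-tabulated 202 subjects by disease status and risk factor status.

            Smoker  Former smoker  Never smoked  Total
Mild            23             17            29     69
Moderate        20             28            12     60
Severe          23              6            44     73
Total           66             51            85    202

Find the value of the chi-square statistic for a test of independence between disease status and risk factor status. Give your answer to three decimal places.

32.039

Grand total N = 202.
Expected counts (row total × column total / N):
  Mild, Smoker: 69×66/202 = 22.5446
  Mild, Former smoker: 69×51/202 = 17.4208
  Mild, Never smoked: 69×85/202 = 29.0347
  Moderate, Smoker: 60×66/202 = 19.6040
  Moderate, Former smoker: 60×51/202 = 15.1485
  Moderate, Never smoked: 60×85/202 = 25.2475
  Severe, Smoker: 73×66/202 = 23.8515
  Severe, Former smoker: 73×51/202 = 18.4307
  Severe, Never smoked: 73×85/202 = 30.7178
Contributions (O − E)²/E:
  (23 − 22.5446)²/22.5446 = 0.0092
  (17 − 17.4208)²/17.4208 = 0.0102
  (29 − 29.0347)²/29.0347 = 0.0000
  (20 − 19.6040)²/19.6040 = 0.0080
  (28 − 15.1485)²/15.1485 = 10.9028
  (12 − 25.2475)²/25.2475 = 6.9510
  (23 − 23.8515)²/23.8515 = 0.0304
  (6 − 18.4307)²/18.4307 = 8.3840
  (44 − 30.7178)²/30.7178 = 5.7431
χ² = 0.0092 + 0.0102 + 0.0000 + 0.0080 + 10.9028 + 6.9510 + 0.0304 + 8.3840 + 5.7431 = 32.039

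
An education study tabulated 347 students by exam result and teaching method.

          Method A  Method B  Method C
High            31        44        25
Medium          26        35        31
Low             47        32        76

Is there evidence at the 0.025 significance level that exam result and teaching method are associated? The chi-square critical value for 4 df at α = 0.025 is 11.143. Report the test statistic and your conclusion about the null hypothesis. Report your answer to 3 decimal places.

Row totals: 100, 92, 155. Column totals: 104, 111, 132. Grand total N = 347.
Expected counts (row total × column total / N):
  High, Method A: 100×104/347 = 29.9712
  High, Method B: 100×111/347 = 31.9885
  High, Method C: 100×132/347 = 38.0403
  Medium, Method A: 92×104/347 = 27.5735
  Medium, Method B: 92×111/347 = 29.4294
  Medium, Method C: 92×132/347 = 34.9971
  Low, Method A: 155×104/347 = 46.4553
  Low, Method B: 155×111/347 = 49.5821
  Low, Method C: 155×132/347 = 58.9625
Contributions (O − E)²/E:
  (31 − 29.9712)²/29.9712 = 0.0353
  (44 − 31.9885)²/31.9885 = 4.5103
  (25 − 38.0403)²/38.0403 = 4.4702
  (26 − 27.5735)²/27.5735 = 0.0898
  (35 − 29.4294)²/29.4294 = 1.0544
  (31 − 34.9971)²/34.9971 = 0.4565
  (47 − 46.4553)²/46.4553 = 0.0064
  (32 − 49.5821)²/49.5821 = 6.2347
  (76 − 58.9625)²/58.9625 = 4.9231
χ² = 0.0353 + 4.5103 + 4.4702 + 0.0898 + 1.0544 + 0.4565 + 0.0064 + 6.2347 + 4.9231 = 21.781
df = (3−1)(3−1) = 4. Since 21.781 > 11.143, reject the null hypothesis of independence at α = 0.025.

21.781; reject H₀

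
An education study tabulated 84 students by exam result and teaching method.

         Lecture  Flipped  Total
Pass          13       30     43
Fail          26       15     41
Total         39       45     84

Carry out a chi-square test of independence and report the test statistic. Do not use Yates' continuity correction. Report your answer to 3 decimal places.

Grand total N = 84.
Expected counts (row total × column total / N):
  Pass, Lecture: 43×39/84 = 19.9643
  Pass, Flipped: 43×45/84 = 23.0357
  Fail, Lecture: 41×39/84 = 19.0357
  Fail, Flipped: 41×45/84 = 21.9643
Contributions (O − E)²/E:
  (13 − 19.9643)²/19.9643 = 2.4294
  (30 − 23.0357)²/23.0357 = 2.1055
  (26 − 19.0357)²/19.0357 = 2.5479
  (15 − 21.9643)²/21.9643 = 2.2082
χ² = 2.4294 + 2.1055 + 2.5479 + 2.2082 = 9.291

9.291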